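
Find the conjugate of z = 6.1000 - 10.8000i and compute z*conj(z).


z_bar = 6.1000 + 10.8000i
z*z_bar = 6.1^2 + (-10.8)^2 = 37.21 + 116.64 = 153.85

z_bar = 6.1000 + 10.8000i, z*z_bar = 153.85


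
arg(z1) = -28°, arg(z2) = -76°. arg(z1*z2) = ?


arg(z1*z2) = -28° - 76° = -104°
Normalized to (-180°, 180°]: -104°

-104°


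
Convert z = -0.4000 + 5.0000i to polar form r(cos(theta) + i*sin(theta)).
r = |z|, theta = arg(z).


r = sqrt(0.16+25) = sqrt(25.16) = 5.0160
theta = atan2(5, -0.4) = 94.5739 degrees

r = 5.0160, theta = 94.5739 degrees


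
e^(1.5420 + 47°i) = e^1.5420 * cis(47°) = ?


e^1.5420 = 4.6739
cos(47°) = 0.682
sin(47°) = 0.73135
Real = 4.6739*0.682 = 3.1876
Imag = 4.6739*0.73135 = 3.4183

3.1876 + 3.4183i


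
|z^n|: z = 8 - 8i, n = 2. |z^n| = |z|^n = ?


|z| = sqrt(64+64) = sqrt(128) = 11.3137
|z^2| = |z|^2 = (sqrt(128))^2 = 128

|z^2| = 128


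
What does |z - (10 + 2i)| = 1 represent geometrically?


|z - z0| = r is a circle with center z0 and radius r.
Center = (10, 2), radius = 1

Circle with center (10, 2) and radius 1


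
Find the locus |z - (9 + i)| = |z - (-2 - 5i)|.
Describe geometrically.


Equal distances means the locus is the perpendicular bisector of z1 and z2.
Midpoint = ((9+(-2))/2, (1+(-5))/2) = (3.5000, -2.0000)

Perpendicular bisector through (3.5000, -2.0000)


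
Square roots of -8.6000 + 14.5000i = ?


|z| = sqrt(73.96+210.25) = 16.8585
sqrt((|z|+a)/2) = sqrt((16.8585+(-8.6))/2) = sqrt(4.1293) = 2.0321
sqrt((|z|-a)/2) = sqrt((16.8585-(-8.6))/2) = sqrt(12.7293) = 3.5678

±(2.0321 + 3.5678i) i.e. 2.0321 + 3.5678i and -2.0321 - 3.5678i


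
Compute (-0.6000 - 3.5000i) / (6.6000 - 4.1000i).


Conjugate of z2 = 6.6000 + 4.1000i
Numerator: (-0.6000 - 3.5000i)(6.6000 + 4.1000i) = 10.3900 - 25.5600i
Denominator: 6.6^2 + (-4.1)^2 = 60.37
Result = (10.3900 - 25.5600i)/60.37

0.1721 - 0.4234i


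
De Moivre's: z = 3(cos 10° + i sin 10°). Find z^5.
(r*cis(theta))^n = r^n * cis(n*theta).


r^5 = 3^5 = 243
n*theta = 5*10° = 50° = 50° (mod 360)
a = 243*cos(50°) = 156.1974
b = 243*sin(50°) = 186.1488

243 cis(50°) = 156.1974 + 186.1488i


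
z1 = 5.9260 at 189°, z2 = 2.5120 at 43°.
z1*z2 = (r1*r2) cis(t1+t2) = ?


r = 5.9260 * 2.5120 = 14.8861
theta = 189° + 43° = 232° = 232° (mod 360)

14.8861 cis(232°)


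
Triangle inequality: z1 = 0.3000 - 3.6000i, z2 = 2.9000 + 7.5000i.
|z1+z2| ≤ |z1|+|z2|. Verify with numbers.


|z1| = sqrt(0.3^2 + (-3.6)^2) = sqrt(13.05) = 3.6125
|z2| = sqrt(2.9^2 + 7.5^2) = sqrt(64.66) = 8.0411
z1+z2 = 3.2000 + 3.9000i
|z1+z2| = sqrt(25.45) = 5.0448
|z1|+|z2| = 3.6125 + 8.0411 = 11.6536

|z1+z2| = 5.0448 ≤ |z1|+|z2| = 11.6536 (verified)


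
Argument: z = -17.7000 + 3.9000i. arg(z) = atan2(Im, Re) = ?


Re = -17.7, Im = 3.9
arg = atan2(3.9, -17.7) = 167.5741 degrees

arg(z) = 167.5741 degrees


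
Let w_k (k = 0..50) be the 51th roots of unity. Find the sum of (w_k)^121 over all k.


The roots are w_k = w^k with w = e^(2*pi*i/51), and (w^k)^121 = (w^121)^k.
So S = 1 + u + u^2 + ... + u^(50) with u = w^121.
121 = 2*51 + 19, so 121 is not a multiple of 51: u = (w^51)^2 * w^19 = w^19 ≠ 1 (w is a primitive 51th root), while u^51 = (w^51)^121 = 1.
Geometric series: S = (1 - u^51)/(1 - u) = (1 - 1)/(1 - u) = 0

S = 0


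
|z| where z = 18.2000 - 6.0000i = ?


|z| = sqrt(18.2^2 + (-6)^2) = sqrt(331.24 + 36) = sqrt(367.24) = 19.1635

|z| = 19.1635


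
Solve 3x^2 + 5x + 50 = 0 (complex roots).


disc = 5^2 - 4*3*50 = 25 - 600 = -575
sqrt(|disc|) = sqrt(575) = 23.9792
Real part = -5/(2*3) = -0.8333
Imag part = 23.9792/(2*3) = 3.9965

-0.8333 ± 3.9965i


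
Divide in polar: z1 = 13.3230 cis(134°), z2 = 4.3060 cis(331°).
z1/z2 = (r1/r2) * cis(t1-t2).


r = 13.3230 / 4.3060 = 3.0941
theta = 134° - 331° = -197° = 163° (mod 360)

3.0941 cis(163°)


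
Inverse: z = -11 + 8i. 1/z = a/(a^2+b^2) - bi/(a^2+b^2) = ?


|z|^2 = 121+64 = 185
1/z = (-11 - 8i)/185

1/z = -0.0595 - 0.0432i


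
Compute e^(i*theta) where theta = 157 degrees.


cos(157°) = -0.9205
sin(157°) = 0.3907

e^(i*157°) = -0.9205 + 0.3907i


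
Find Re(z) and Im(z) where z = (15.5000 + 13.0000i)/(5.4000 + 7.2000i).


Multiply by conjugate: (15.5000 + 13.0000i)(5.4000 - 7.2000i) / (5.4^2 + 7.2^2)
Numerator real = 15.5*5.4 + 13*7.2 = 177.3
Numerator imag = 13*5.4 - 15.5*7.2 = -41.4
Denominator = 81
Re(z) = 177.3/81 = 2.1889
Im(z) = -41.4/81 = -0.5111

Re(z) = 2.1889, Im(z) = -0.5111


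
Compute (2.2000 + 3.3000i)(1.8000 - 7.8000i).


Real = 2.2*1.8 - 3.3*(-7.8) = 3.96 - (-25.74) = 29.7
Imag = 2.2*(-7.8) + 1.8*3.3 = -17.16 + 5.94 = -11.22

29.7000 - 11.2200i


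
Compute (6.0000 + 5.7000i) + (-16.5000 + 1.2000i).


Real: 6 - 16.5 = -10.5
Imag: 5.7 + 1.2 = 6.9

-10.5000 + 6.9000i


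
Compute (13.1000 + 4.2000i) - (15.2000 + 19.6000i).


Real: 13.1 - 15.2 = -2.1
Imag: 4.2 - 19.6 = -15.4

-2.1000 - 15.4000i


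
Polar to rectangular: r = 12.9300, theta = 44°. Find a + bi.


a = 12.9300*cos(44°) = 12.9300*0.71934 = 9.3011
b = 12.9300*sin(44°) = 12.9300*0.694658 = 8.9819

9.3011 + 8.9819i


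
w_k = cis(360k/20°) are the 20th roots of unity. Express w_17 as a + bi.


Angle = 360*17/20 = 306°
a = cos(306°) = 0.5878
b = sin(306°) = -0.8090

0.5878 - 0.8090i


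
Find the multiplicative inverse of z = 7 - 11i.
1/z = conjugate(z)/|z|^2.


|z|^2 = 49+121 = 170
1/z = (7 + 11i)/170

1/z = 0.0412 + 0.0647i


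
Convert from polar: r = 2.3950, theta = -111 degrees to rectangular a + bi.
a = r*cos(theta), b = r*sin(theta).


a = 2.3950*cos(-111°) = 2.3950*(-0.35837) = -0.8583
b = 2.3950*sin(-111°) = 2.3950*(-0.93358) = -2.2359

-0.8583 - 2.2359i


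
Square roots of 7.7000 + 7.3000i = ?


|z| = sqrt(59.29+53.29) = 10.6104
sqrt((|z|+a)/2) = sqrt((10.6104+7.7)/2) = sqrt(9.1552) = 3.0258
sqrt((|z|-a)/2) = sqrt((10.6104-7.7)/2) = sqrt(1.4552) = 1.2063

±(3.0258 + 1.2063i) i.e. 3.0258 + 1.2063i and -3.0258 - 1.2063i


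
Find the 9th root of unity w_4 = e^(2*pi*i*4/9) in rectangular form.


Angle = 360*4/9 = 160°
a = cos(160°) = -0.9397
b = sin(160°) = 0.3420

-0.9397 + 0.3420i


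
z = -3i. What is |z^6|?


|z| = sqrt(0+9) = sqrt(9) = 3
|z^6| = |z|^6 = 3^6 = 729

|z^6| = 729


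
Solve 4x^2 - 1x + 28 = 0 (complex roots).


disc = (-1)^2 - 4*4*28 = 1 - 448 = -447
sqrt(|disc|) = sqrt(447) = 21.1424
Real part = 1/(2*4) = 0.1250
Imag part = 21.1424/(2*4) = 2.6428

0.1250 ± 2.6428i


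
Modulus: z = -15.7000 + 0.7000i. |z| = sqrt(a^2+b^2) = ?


|z| = sqrt((-15.7)^2 + 0.7^2) = sqrt(246.49 + 0.49) = sqrt(246.98) = 15.7156

|z| = 15.7156


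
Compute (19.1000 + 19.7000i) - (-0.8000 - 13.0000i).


Real: 19.1 + 0.8 = 19.9
Imag: 19.7 + 13 = 32.7

19.9000 + 32.7000i


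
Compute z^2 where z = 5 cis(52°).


r^2 = 5^2 = 25
n*theta = 2*52° = 104° = 104° (mod 360)
a = 25*cos(104°) = -6.0480
b = 25*sin(104°) = 24.2574

25 cis(104°) = -6.0480 + 24.2574i


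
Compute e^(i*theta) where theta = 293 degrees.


cos(293°) = 0.3907
sin(293°) = -0.9205

e^(i*293°) = 0.3907 - 0.9205i


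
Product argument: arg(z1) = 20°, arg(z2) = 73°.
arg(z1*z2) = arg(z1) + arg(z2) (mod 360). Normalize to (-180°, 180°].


arg(z1*z2) = 20° + 73° = 93°
Normalized to (-180°, 180°]: 93°

93°


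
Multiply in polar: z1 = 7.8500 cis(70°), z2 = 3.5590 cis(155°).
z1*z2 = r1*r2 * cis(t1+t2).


r = 7.8500 * 3.5590 = 27.9382
theta = 70° + 155° = 225° = 225° (mod 360)

27.9382 cis(225°)


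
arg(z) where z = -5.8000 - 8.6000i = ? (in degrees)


Re = -5.8, Im = -8.6
arg = atan2(-8.6, -5.8) = -123.9965 degrees

arg(z) = -123.9965 degrees


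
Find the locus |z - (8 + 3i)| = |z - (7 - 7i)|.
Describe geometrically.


Equal distances means the locus is the perpendicular bisector of z1 and z2.
Midpoint = ((8+7)/2, (3+(-7))/2) = (7.5000, -2.0000)

Perpendicular bisector through (7.5000, -2.0000)


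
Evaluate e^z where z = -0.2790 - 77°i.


e^-0.2790 = 0.7565
cos(-77°) = 0.225
sin(-77°) = -0.9744
Real = 0.7565*0.225 = 0.1702
Imag = 0.7565*(-0.9744) = -0.7371

0.1702 - 0.7371i


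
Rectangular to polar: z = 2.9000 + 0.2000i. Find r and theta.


r = sqrt(8.41+0.04) = sqrt(8.45) = 2.9069
theta = atan2(0.2, 2.9) = 3.9452 degrees

r = 2.9069, theta = 3.9452 degrees


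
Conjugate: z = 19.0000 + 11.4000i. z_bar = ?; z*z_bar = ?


z_bar = 19.0000 - 11.4000i
z*z_bar = 19^2 + 11.4^2 = 361 + 129.96 = 490.96

z_bar = 19.0000 - 11.4000i, z*z_bar = 490.96


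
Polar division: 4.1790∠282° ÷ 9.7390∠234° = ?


r = 4.1790 / 9.7390 = 0.4291
theta = 282° - 234° = 48° = 48° (mod 360)

0.4291 cis(48°)


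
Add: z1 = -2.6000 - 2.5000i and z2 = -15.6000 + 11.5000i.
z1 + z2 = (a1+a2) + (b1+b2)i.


Real: -2.6 - 15.6 = -18.2
Imag: -2.5 + 11.5 = 9

-18.2000 + 9.0000i


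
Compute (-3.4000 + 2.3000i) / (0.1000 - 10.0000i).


Conjugate of z2 = 0.1000 + 10.0000i
Numerator: (-3.4000 + 2.3000i)(0.1000 + 10.0000i) = -23.3400 - 33.7700i
Denominator: 0.1^2 + (-10)^2 = 100.01
Result = (-23.3400 - 33.7700i)/100.01

-0.2334 - 0.3377i


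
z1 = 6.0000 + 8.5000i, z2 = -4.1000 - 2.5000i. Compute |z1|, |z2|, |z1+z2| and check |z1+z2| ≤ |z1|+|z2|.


|z1| = sqrt(6^2 + 8.5^2) = sqrt(108.25) = 10.4043
|z2| = sqrt((-4.1)^2 + (-2.5)^2) = sqrt(23.06) = 4.8021
z1+z2 = 1.9000 + 6.0000i
|z1+z2| = sqrt(39.61) = 6.2936
|z1|+|z2| = 10.4043 + 4.8021 = 15.2064

|z1+z2| = 6.2936 ≤ |z1|+|z2| = 15.2064 (verified)


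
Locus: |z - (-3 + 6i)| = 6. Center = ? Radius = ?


|z - z0| = r is a circle with center z0 and radius r.
Center = (-3, 6), radius = 6

Circle with center (-3, 6) and radius 6


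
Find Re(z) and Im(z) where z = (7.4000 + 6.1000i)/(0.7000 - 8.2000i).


Multiply by conjugate: (7.4000 + 6.1000i)(0.7000 + 8.2000i) / (0.7^2 + (-8.2)^2)
Numerator real = 7.4*0.7 + 6.1*(-8.2) = -44.84
Numerator imag = 6.1*0.7 - 7.4*(-8.2) = 64.95
Denominator = 67.73
Re(z) = -44.84/67.73 = -0.6620
Im(z) = 64.95/67.73 = 0.9590

Re(z) = -0.6620, Im(z) = 0.9590


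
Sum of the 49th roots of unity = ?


The sum of all 49th roots of unity is 0.
Geometric series: (1 - w^49)/(1 - w) = (1-1)/(1-w) = 0 since w^49 = 1, w ≠ 1.
Alternatively: coefficient of z^48 in z^49 - 1 is 0.

0


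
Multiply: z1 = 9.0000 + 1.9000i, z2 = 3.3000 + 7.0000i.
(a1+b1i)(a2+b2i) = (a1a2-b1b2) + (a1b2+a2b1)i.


Real = 9*3.3 - 1.9*7 = 29.7 - 13.3 = 16.4
Imag = 9*7 + 3.3*1.9 = 63 + 6.27 = 69.27

16.4000 + 69.2700i


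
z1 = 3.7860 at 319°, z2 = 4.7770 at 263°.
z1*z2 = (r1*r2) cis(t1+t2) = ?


r = 3.7860 * 4.7770 = 18.0857
theta = 319° + 263° = 582° = 222° (mod 360)

18.0857 cis(222°)


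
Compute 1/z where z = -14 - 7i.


|z|^2 = 196+49 = 245
1/z = (-14 + 7i)/245

1/z = -0.0571 + 0.0286i


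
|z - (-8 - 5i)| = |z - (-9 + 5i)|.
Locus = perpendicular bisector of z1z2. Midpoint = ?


Equal distances means the locus is the perpendicular bisector of z1 and z2.
Midpoint = ((-8+(-9))/2, (-5+5)/2) = (-8.5000, 0)

Perpendicular bisector through (-8.5000, 0)


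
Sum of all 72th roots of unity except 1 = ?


With w = e^(2*pi*i/72), all 72 of the 72th roots of unity w^0 = 1, w, ..., w^(71) sum to 0: 1 + w + ... + w^(71) = (1 - w^72)/(1 - w) = 0 since w^72 = 1, w ≠ 1.
Removing the root 1: w + w^2 + ... + w^(71) = 0 - 1 = -1

Sum = -1


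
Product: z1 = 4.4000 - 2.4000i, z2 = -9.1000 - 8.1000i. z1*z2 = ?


Real = 4.4*(-9.1) - (-2.4)*(-8.1) = -40.04 - 19.44 = -59.48
Imag = 4.4*(-8.1) - (9.1)*(-2.4) = -35.64 + 21.84 = -13.8

-59.4800 - 13.8000i


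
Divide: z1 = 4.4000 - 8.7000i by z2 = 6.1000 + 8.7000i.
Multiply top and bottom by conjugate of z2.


Conjugate of z2 = 6.1000 - 8.7000i
Numerator: (4.4000 - 8.7000i)(6.1000 - 8.7000i) = -48.8500 - 91.3500i
Denominator: 6.1^2 + 8.7^2 = 112.9
Result = (-48.8500 - 91.3500i)/112.9

-0.4327 - 0.8091i


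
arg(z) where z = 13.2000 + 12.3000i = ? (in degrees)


Re = 13.2, Im = 12.3
arg = atan2(12.3, 13.2) = 42.9786 degrees

arg(z) = 42.9786 degrees


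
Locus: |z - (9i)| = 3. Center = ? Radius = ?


|z - z0| = r is a circle with center z0 and radius r.
Center = (0, 9), radius = 3

Circle with center (0, 9) and radius 3


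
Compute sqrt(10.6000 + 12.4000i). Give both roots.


|z| = sqrt(112.36+153.76) = 16.3132
sqrt((|z|+a)/2) = sqrt((16.3132+10.6)/2) = sqrt(13.4566) = 3.6683
sqrt((|z|-a)/2) = sqrt((16.3132-10.6)/2) = sqrt(2.8566) = 1.6901

±(3.6683 + 1.6901i) i.e. 3.6683 + 1.6901i and -3.6683 - 1.6901i


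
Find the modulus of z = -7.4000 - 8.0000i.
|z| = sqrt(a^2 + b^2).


|z| = sqrt((-7.4)^2 + (-8)^2) = sqrt(54.76 + 64) = sqrt(118.76) = 10.8977

|z| = 10.8977


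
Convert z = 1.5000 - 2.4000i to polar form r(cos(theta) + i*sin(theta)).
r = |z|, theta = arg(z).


r = sqrt(2.25+5.76) = sqrt(8.01) = 2.8302
theta = atan2(-2.4, 1.5) = -57.9946 degrees

r = 2.8302, theta = -57.9946 degrees


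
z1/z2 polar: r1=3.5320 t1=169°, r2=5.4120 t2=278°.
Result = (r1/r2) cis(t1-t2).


r = 3.5320 / 5.4120 = 0.6526
theta = 169° - 278° = -109° = 251° (mod 360)

0.6526 cis(251°)


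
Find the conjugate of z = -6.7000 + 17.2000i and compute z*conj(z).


z_bar = -6.7000 - 17.2000i
z*z_bar = (-6.7)^2 + 17.2^2 = 44.89 + 295.84 = 340.73

z_bar = -6.7000 - 17.2000i, z*z_bar = 340.73


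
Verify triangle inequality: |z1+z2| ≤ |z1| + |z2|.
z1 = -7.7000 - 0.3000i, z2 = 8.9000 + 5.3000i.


|z1| = sqrt((-7.7)^2 + (-0.3)^2) = sqrt(59.38) = 7.7058
|z2| = sqrt(8.9^2 + 5.3^2) = sqrt(107.3) = 10.3586
z1+z2 = 1.2000 + 5.0000i
|z1+z2| = sqrt(26.44) = 5.1420
|z1|+|z2| = 7.7058 + 10.3586 = 18.0644

|z1+z2| = 5.1420 ≤ |z1|+|z2| = 18.0644 (verified)


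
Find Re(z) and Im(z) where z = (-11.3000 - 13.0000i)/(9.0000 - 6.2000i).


Multiply by conjugate: (-11.3000 - 13.0000i)(9.0000 + 6.2000i) / (9^2 + (-6.2)^2)
Numerator real = -11.3*9 - (13)*(-6.2) = -21.1
Numerator imag = -13*9 - (-11.3)*(-6.2) = -187.06
Denominator = 119.44
Re(z) = -21.1/119.44 = -0.1767
Im(z) = -187.06/119.44 = -1.5661

Re(z) = -0.1767, Im(z) = -1.5661


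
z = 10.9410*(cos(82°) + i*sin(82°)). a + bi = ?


a = 10.9410*cos(82°) = 10.9410*0.13917 = 1.5227
b = 10.9410*sin(82°) = 10.9410*0.99027 = 10.8345

1.5227 + 10.8345i


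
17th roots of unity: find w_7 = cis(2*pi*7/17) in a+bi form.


Angle = 360*7/17 = 148.2353°
a = cos(148.2353°) = -0.8502
b = sin(148.2353°) = 0.5264

-0.8502 + 0.5264i


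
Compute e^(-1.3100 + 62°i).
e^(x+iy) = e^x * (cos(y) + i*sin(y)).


e^-1.3100 = 0.2698
cos(62°) = 0.4695
sin(62°) = 0.8829
Real = 0.2698*0.4695 = 0.1267
Imag = 0.2698*0.8829 = 0.2382

0.1267 + 0.2382i


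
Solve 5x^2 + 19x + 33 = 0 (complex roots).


disc = 19^2 - 4*5*33 = 361 - 660 = -299
sqrt(|disc|) = sqrt(299) = 17.2916
Real part = -19/(2*5) = -1.9000
Imag part = 17.2916/(2*5) = 1.7292

-1.9000 ± 1.7292i


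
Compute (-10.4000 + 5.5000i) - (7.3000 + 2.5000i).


Real: -10.4 - 7.3 = -17.7
Imag: 5.5 - 2.5 = 3

-17.7000 + 3.0000i


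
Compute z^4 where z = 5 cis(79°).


r^4 = 5^4 = 625
n*theta = 4*79° = 316° = 316° (mod 360)
a = 625*cos(316°) = 449.5874
b = 625*sin(316°) = -434.1615

625 cis(316°) = 449.5874 - 434.1615i


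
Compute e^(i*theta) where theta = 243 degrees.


cos(243°) = -0.4540
sin(243°) = -0.8910

e^(i*243°) = -0.4540 - 0.8910i


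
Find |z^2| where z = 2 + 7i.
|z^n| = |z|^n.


|z| = sqrt(4+49) = sqrt(53) = 7.2801
|z^2| = |z|^2 = (sqrt(53))^2 = 53

|z^2| = 53


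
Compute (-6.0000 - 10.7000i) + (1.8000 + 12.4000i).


Real: -6 + 1.8 = -4.2
Imag: -10.7 + 12.4 = 1.7

-4.2000 + 1.7000i


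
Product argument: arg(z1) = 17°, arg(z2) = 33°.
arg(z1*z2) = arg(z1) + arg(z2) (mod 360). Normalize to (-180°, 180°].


arg(z1*z2) = 17° + 33° = 50°
Normalized to (-180°, 180°]: 50°

50°


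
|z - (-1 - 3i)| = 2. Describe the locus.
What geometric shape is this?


|z - z0| = r is a circle with center z0 and radius r.
Center = (-1, -3), radius = 2

Circle with center (-1, -3) and radius 2


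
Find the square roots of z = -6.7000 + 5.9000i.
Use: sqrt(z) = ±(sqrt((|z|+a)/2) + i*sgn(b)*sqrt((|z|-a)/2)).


|z| = sqrt(44.89+34.81) = 8.9275
sqrt((|z|+a)/2) = sqrt((8.9275+(-6.7))/2) = sqrt(1.1137) = 1.0553
sqrt((|z|-a)/2) = sqrt((8.9275-(-6.7))/2) = sqrt(7.8137) = 2.7953

±(1.0553 + 2.7953i) i.e. 1.0553 + 2.7953i and -1.0553 - 2.7953i


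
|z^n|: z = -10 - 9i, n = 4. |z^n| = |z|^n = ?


|z| = sqrt(100+81) = sqrt(181) = 13.4536
|z^4| = |z|^4 = (sqrt(181))^4 = 181^2 = 32761

|z^4| = 32761


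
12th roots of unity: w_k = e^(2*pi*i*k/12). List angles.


The 12th roots of unity are cis(360k/12°) for k=0..11
Angle step = 360/12 = 30°
Primitive root: cis(30°)
Primitive root = 0.8660 + 0.5000i

12 roots at angles: 0°, 30°, 60°, 90°, 120°, 150°, 180°, 210°, 240°, 270°, 300°, 330°


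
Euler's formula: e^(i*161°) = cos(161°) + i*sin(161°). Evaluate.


cos(161°) = -0.9455
sin(161°) = 0.3256

e^(i*161°) = -0.9455 + 0.3256i


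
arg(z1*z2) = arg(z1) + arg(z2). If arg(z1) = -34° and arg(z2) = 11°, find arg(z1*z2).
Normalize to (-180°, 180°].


arg(z1*z2) = -34° + 11° = -23°
Normalized to (-180°, 180°]: -23°

-23°


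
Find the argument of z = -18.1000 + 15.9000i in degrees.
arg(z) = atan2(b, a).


Re = -18.1, Im = 15.9
arg = atan2(15.9, -18.1) = 138.7022 degrees

arg(z) = 138.7022 degrees


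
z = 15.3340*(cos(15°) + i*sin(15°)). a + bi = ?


a = 15.3340*cos(15°) = 15.3340*0.965926 = 14.8115
b = 15.3340*sin(15°) = 15.3340*0.25882 = 3.9687

14.8115 + 3.9687i


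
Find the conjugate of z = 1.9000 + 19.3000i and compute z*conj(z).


z_bar = 1.9000 - 19.3000i
z*z_bar = 1.9^2 + 19.3^2 = 3.61 + 372.49 = 376.1

z_bar = 1.9000 - 19.3000i, z*z_bar = 376.1


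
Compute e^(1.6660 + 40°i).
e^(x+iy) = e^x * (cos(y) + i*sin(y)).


e^1.6660 = 5.2910
cos(40°) = 0.76604
sin(40°) = 0.64279
Real = 5.2910*0.76604 = 4.0531
Imag = 5.2910*0.64279 = 3.4010

4.0531 + 3.4010i


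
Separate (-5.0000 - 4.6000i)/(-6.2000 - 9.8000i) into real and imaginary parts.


Multiply by conjugate: (-5.0000 - 4.6000i)(-6.2000 + 9.8000i) / ((-6.2)^2 + (-9.8)^2)
Numerator real = -5*(-6.2) - (4.6)*(-9.8) = 76.08
Numerator imag = -4.6*(-6.2) - (-5)*(-9.8) = -20.48
Denominator = 134.48
Re(z) = 76.08/134.48 = 0.5657
Im(z) = -20.48/134.48 = -0.1523

Re(z) = 0.5657, Im(z) = -0.1523


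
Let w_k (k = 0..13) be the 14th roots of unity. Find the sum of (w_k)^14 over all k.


The roots are w_k = w^k with w = e^(2*pi*i/14), and (w^k)^14 = (w^14)^k.
So S = 1 + u + u^2 + ... + u^(13) with u = w^14.
14 = 1*14 + 0, so 14 is a multiple of 14 and u = (w^14)^1 = 1.
Every one of the 14 terms equals 1: S = 14

S = 14


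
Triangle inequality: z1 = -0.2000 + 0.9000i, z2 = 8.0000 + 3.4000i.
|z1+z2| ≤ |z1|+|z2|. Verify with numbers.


|z1| = sqrt((-0.2)^2 + 0.9^2) = sqrt(0.85) = 0.9220
|z2| = sqrt(8^2 + 3.4^2) = sqrt(75.56) = 8.6925
z1+z2 = 7.8000 + 4.3000i
|z1+z2| = sqrt(79.33) = 8.9067
|z1|+|z2| = 0.9220 + 8.6925 = 9.6145

|z1+z2| = 8.9067 ≤ |z1|+|z2| = 9.6145 (verified)


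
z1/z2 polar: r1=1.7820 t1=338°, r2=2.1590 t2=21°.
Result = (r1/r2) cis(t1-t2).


r = 1.7820 / 2.1590 = 0.8254
theta = 338° - 21° = 317° = 317° (mod 360)

0.8254 cis(317°)


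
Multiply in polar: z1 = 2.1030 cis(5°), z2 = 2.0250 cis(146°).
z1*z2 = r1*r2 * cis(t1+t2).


r = 2.1030 * 2.0250 = 4.2586
theta = 5° + 146° = 151° = 151° (mod 360)

4.2586 cis(151°)


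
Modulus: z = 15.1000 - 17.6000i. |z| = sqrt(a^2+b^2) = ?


|z| = sqrt(15.1^2 + (-17.6)^2) = sqrt(228.01 + 309.76) = sqrt(537.77) = 23.1899

|z| = 23.1899


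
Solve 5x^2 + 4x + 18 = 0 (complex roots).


disc = 4^2 - 4*5*18 = 16 - 360 = -344
sqrt(|disc|) = sqrt(344) = 18.5472
Real part = -4/(2*5) = -0.4000
Imag part = 18.5472/(2*5) = 1.8547

-0.4000 ± 1.8547i


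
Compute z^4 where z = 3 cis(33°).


r^4 = 3^4 = 81
n*theta = 4*33° = 132° = 132° (mod 360)
a = 81*cos(132°) = -54.1996
b = 81*sin(132°) = 60.1947

81 cis(132°) = -54.1996 + 60.1947i


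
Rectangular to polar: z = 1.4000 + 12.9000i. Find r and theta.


r = sqrt(1.96+166.41) = sqrt(168.37) = 12.9757
theta = atan2(12.9, 1.4) = 83.8061 degrees

r = 12.9757, theta = 83.8061 degrees


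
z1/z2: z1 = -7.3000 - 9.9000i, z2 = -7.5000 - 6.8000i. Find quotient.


Conjugate of z2 = -7.5000 + 6.8000i
Numerator: (-7.3000 - 9.9000i)(-7.5000 + 6.8000i) = 122.0700 + 24.6100i
Denominator: (-7.5)^2 + (-6.8)^2 = 102.49
Result = (122.0700 + 24.6100i)/102.49

1.1910 + 0.2401i


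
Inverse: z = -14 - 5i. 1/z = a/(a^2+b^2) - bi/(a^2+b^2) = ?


|z|^2 = 196+25 = 221
1/z = (-14 + 5i)/221

1/z = -0.0633 + 0.0226i


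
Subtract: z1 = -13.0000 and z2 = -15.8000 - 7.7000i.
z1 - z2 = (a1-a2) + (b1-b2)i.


Real: -13 + 15.8 = 2.8
Imag: 0 + 7.7 = 7.7

2.8000 + 7.7000i


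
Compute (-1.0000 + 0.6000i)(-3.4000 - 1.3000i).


Real = -1*(-3.4) - 0.6*(-1.3) = 3.4 - (-0.78) = 4.18
Imag = -1*(-1.3) - (3.4)*0.6 = 1.3 - (2.04) = -0.74

4.1800 - 0.7400i


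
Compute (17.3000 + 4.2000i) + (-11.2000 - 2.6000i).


Real: 17.3 - 11.2 = 6.1
Imag: 4.2 - 2.6 = 1.6

6.1000 + 1.6000i


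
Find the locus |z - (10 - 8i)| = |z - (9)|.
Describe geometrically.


Equal distances means the locus is the perpendicular bisector of z1 and z2.
Midpoint = ((10+9)/2, (-8+0)/2) = (9.5000, -4.0000)

Perpendicular bisector through (9.5000, -4.0000)


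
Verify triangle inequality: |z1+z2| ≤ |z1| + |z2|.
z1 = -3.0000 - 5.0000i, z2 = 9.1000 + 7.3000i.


|z1| = sqrt((-3)^2 + (-5)^2) = sqrt(34) = 5.8310
|z2| = sqrt(9.1^2 + 7.3^2) = sqrt(136.1) = 11.6662
z1+z2 = 6.1000 + 2.3000i
|z1+z2| = sqrt(42.5) = 6.5192
|z1|+|z2| = 5.8310 + 11.6662 = 17.4972

|z1+z2| = 6.5192 ≤ |z1|+|z2| = 17.4972 (verified)


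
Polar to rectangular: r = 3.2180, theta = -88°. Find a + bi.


a = 3.2180*cos(-88°) = 3.2180*0.0349 = 0.1123
b = 3.2180*sin(-88°) = 3.2180*(-0.99939) = -3.2160

0.1123 - 3.2160i


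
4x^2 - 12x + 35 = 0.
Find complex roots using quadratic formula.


disc = (-12)^2 - 4*4*35 = 144 - 560 = -416
sqrt(|disc|) = sqrt(416) = 20.3961
Real part = 12/(2*4) = 1.5000
Imag part = 20.3961/(2*4) = 2.5495

1.5000 ± 2.5495i


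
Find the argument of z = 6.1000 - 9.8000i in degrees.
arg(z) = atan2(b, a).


Re = 6.1, Im = -9.8
arg = atan2(-9.8, 6.1) = -58.0998 degrees

arg(z) = -58.0998 degrees


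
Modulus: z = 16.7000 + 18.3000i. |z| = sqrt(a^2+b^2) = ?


|z| = sqrt(16.7^2 + 18.3^2) = sqrt(278.89 + 334.89) = sqrt(613.78) = 24.7746

|z| = 24.7746


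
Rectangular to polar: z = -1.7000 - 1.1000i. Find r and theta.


r = sqrt(2.89+1.21) = sqrt(4.1) = 2.0248
theta = atan2(-1.1, -1.7) = -147.0948 degrees

r = 2.0248, theta = -147.0948 degrees


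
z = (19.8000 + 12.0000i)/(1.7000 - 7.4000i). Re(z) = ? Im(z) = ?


Multiply by conjugate: (19.8000 + 12.0000i)(1.7000 + 7.4000i) / (1.7^2 + (-7.4)^2)
Numerator real = 19.8*1.7 + 12*(-7.4) = -55.14
Numerator imag = 12*1.7 - 19.8*(-7.4) = 166.92
Denominator = 57.65
Re(z) = -55.14/57.65 = -0.9565
Im(z) = 166.92/57.65 = 2.8954

Re(z) = -0.9565, Im(z) = 2.8954


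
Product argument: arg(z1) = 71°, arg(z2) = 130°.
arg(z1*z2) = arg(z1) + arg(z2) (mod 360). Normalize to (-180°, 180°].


arg(z1*z2) = 71° + 130° = 201°
Normalized to (-180°, 180°]: -159°

-159°


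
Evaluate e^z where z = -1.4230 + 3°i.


e^-1.4230 = 0.2410
cos(3°) = 0.9986
sin(3°) = 0.0523
Real = 0.2410*0.9986 = 0.2407
Imag = 0.2410*0.0523 = 0.0126

0.2407 + 0.0126i


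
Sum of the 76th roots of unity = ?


The sum of all 76th roots of unity is 0.
Geometric series: (1 - w^76)/(1 - w) = (1-1)/(1-w) = 0 since w^76 = 1, w ≠ 1.
Alternatively: coefficient of z^75 in z^76 - 1 is 0.

0


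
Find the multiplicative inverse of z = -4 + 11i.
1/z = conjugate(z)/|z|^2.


|z|^2 = 16+121 = 137
1/z = (-4 - 11i)/137

1/z = -0.0292 - 0.0803i


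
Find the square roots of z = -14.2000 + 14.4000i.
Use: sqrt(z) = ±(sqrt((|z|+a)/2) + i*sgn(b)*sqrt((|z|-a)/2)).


|z| = sqrt(201.64+207.36) = 20.2237
sqrt((|z|+a)/2) = sqrt((20.2237+(-14.2))/2) = sqrt(3.0119) = 1.7355
sqrt((|z|-a)/2) = sqrt((20.2237-(-14.2))/2) = sqrt(17.2119) = 4.1487

±(1.7355 + 4.1487i) i.e. 1.7355 + 4.1487i and -1.7355 - 4.1487i


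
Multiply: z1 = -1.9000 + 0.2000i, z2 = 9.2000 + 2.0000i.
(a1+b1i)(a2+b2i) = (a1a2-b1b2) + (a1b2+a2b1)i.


Real = -1.9*9.2 - 0.2*2 = -17.48 - 0.4 = -17.88
Imag = -1.9*2 + 9.2*0.2 = -3.8 + 1.84 = -1.96

-17.8800 - 1.9600i


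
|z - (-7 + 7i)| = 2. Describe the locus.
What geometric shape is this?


|z - z0| = r is a circle with center z0 and radius r.
Center = (-7, 7), radius = 2

Circle with center (-7, 7) and radius 2


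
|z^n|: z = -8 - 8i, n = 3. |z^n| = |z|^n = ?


|z| = sqrt(64+64) = sqrt(128) = 11.3137
|z^3| = |z|^3 = (sqrt(128))^3 = 128*sqrt(128)

|z^3| = 128*sqrt(128) ≈ 1448.1547


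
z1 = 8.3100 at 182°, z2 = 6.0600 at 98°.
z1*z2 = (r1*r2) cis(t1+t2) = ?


r = 8.3100 * 6.0600 = 50.3586
theta = 182° + 98° = 280° = 280° (mod 360)

50.3586 cis(280°)


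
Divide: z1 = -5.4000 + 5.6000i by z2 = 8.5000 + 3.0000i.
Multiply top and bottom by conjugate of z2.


Conjugate of z2 = 8.5000 - 3.0000i
Numerator: (-5.4000 + 5.6000i)(8.5000 - 3.0000i) = -29.1000 + 63.8000i
Denominator: 8.5^2 + 3^2 = 81.25
Result = (-29.1000 + 63.8000i)/81.25

-0.3582 + 0.7852i


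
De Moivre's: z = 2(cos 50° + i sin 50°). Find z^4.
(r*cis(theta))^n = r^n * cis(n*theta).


r^4 = 2^4 = 16
n*theta = 4*50° = 200° = 200° (mod 360)
a = 16*cos(200°) = -15.0351
b = 16*sin(200°) = -5.4723

16 cis(200°) = -15.0351 - 5.4723i


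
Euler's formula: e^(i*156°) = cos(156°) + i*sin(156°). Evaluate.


cos(156°) = -0.9135
sin(156°) = 0.4067

e^(i*156°) = -0.9135 + 0.4067i


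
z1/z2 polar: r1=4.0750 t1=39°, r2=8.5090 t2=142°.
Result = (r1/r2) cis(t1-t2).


r = 4.0750 / 8.5090 = 0.4789
theta = 39° - 142° = -103° = 257° (mod 360)

0.4789 cis(257°)


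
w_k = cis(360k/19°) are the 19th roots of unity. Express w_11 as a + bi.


Angle = 360*11/19 = 208.4211°
a = cos(208.4211°) = -0.8795
b = sin(208.4211°) = -0.4759

-0.8795 - 0.4759i


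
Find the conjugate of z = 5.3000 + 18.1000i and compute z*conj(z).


z_bar = 5.3000 - 18.1000i
z*z_bar = 5.3^2 + 18.1^2 = 28.09 + 327.61 = 355.7

z_bar = 5.3000 - 18.1000i, z*z_bar = 355.7


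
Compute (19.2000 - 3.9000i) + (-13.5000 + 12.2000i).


Real: 19.2 - 13.5 = 5.7
Imag: -3.9 + 12.2 = 8.3

5.7000 + 8.3000i


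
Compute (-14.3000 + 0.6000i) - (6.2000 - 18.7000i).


Real: -14.3 - 6.2 = -20.5
Imag: 0.6 + 18.7 = 19.3

-20.5000 + 19.3000i


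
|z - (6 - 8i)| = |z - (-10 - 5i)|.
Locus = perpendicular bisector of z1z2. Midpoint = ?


Equal distances means the locus is the perpendicular bisector of z1 and z2.
Midpoint = ((6+(-10))/2, (-8+(-5))/2) = (-2.0000, -6.5000)

Perpendicular bisector through (-2.0000, -6.5000)


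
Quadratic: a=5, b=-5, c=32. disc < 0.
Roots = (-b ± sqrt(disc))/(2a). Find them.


disc = (-5)^2 - 4*5*32 = 25 - 640 = -615
sqrt(|disc|) = sqrt(615) = 24.7992
Real part = 5/(2*5) = 0.5000
Imag part = 24.7992/(2*5) = 2.4799

0.5000 ± 2.4799i


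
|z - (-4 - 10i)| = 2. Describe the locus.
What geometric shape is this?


|z - z0| = r is a circle with center z0 and radius r.
Center = (-4, -10), radius = 2

Circle with center (-4, -10) and radius 2


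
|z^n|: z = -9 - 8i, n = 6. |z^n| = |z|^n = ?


|z| = sqrt(81+64) = sqrt(145) = 12.0416
|z^6| = |z|^6 = (sqrt(145))^6 = 145^3 = 3048625

|z^6| = 3048625


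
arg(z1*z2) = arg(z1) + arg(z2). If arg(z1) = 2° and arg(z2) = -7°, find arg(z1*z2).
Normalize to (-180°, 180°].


arg(z1*z2) = 2° - 7° = -5°
Normalized to (-180°, 180°]: -5°

-5°


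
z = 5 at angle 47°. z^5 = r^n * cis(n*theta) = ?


r^5 = 5^5 = 3125
n*theta = 5*47° = 235° = 235° (mod 360)
a = 3125*cos(235°) = -1792.4264
b = 3125*sin(235°) = -2559.8501

3125 cis(235°) = -1792.4264 - 2559.8501i


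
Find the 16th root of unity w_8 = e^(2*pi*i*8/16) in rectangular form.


Angle = 360*8/16 = 180°
a = cos(180°) = -1.0000
b = sin(180°) = 0

-1.0000 + 0i


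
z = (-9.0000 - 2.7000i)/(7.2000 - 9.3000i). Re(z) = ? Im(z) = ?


Multiply by conjugate: (-9.0000 - 2.7000i)(7.2000 + 9.3000i) / (7.2^2 + (-9.3)^2)
Numerator real = -9*7.2 - (2.7)*(-9.3) = -39.69
Numerator imag = -2.7*7.2 - (-9)*(-9.3) = -103.14
Denominator = 138.33
Re(z) = -39.69/138.33 = -0.2869
Im(z) = -103.14/138.33 = -0.7456

Re(z) = -0.2869, Im(z) = -0.7456


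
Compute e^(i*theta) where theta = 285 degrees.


cos(285°) = 0.2588
sin(285°) = -0.9659

e^(i*285°) = 0.2588 - 0.9659i


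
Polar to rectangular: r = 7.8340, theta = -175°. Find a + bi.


a = 7.8340*cos(-175°) = 7.8340*(-0.9962) = -7.8042
b = 7.8340*sin(-175°) = 7.8340*(-0.08716) = -0.6828

-7.8042 - 0.6828i


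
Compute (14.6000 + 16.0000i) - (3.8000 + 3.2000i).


Real: 14.6 - 3.8 = 10.8
Imag: 16 - 3.2 = 12.8

10.8000 + 12.8000i


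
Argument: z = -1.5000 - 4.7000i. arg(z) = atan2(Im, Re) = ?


Re = -1.5, Im = -4.7
arg = atan2(-4.7, -1.5) = -107.7004 degrees

arg(z) = -107.7004 degrees


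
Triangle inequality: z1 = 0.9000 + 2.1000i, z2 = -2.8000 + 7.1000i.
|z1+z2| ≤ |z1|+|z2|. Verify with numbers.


|z1| = sqrt(0.9^2 + 2.1^2) = sqrt(5.22) = 2.2847
|z2| = sqrt((-2.8)^2 + 7.1^2) = sqrt(58.25) = 7.6322
z1+z2 = -1.9000 + 9.2000i
|z1+z2| = sqrt(88.25) = 9.3941
|z1|+|z2| = 2.2847 + 7.6322 = 9.9169

|z1+z2| = 9.3941 ≤ |z1|+|z2| = 9.9169 (verified)


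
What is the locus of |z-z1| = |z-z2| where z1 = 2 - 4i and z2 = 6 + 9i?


Equal distances means the locus is the perpendicular bisector of z1 and z2.
Midpoint = ((2+6)/2, (-4+9)/2) = (4.0000, 2.5000)

Perpendicular bisector through (4.0000, 2.5000)


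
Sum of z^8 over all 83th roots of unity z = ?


The roots are w_k = w^k with w = e^(2*pi*i/83), and (w^k)^8 = (w^8)^k.
So S = 1 + u + u^2 + ... + u^(82) with u = w^8.
8 = 0*83 + 8, so 8 is not a multiple of 83: u = w^8 ≠ 1 (w is a primitive 83th root), while u^83 = (w^83)^8 = 1.
Geometric series: S = (1 - u^83)/(1 - u) = (1 - 1)/(1 - u) = 0

S = 0


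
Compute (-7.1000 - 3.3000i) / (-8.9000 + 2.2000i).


Conjugate of z2 = -8.9000 - 2.2000i
Numerator: (-7.1000 - 3.3000i)(-8.9000 - 2.2000i) = 55.9300 + 44.9900i
Denominator: (-8.9)^2 + 2.2^2 = 84.05
Result = (55.9300 + 44.9900i)/84.05

0.6654 + 0.5353i


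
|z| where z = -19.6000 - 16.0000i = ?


|z| = sqrt((-19.6)^2 + (-16)^2) = sqrt(384.16 + 256) = sqrt(640.16) = 25.3014

|z| = 25.3014


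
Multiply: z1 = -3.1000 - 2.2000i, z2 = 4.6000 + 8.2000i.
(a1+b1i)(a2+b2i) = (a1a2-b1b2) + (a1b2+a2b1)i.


Real = -3.1*4.6 - (-2.2)*8.2 = -14.26 - (-18.04) = 3.78
Imag = -3.1*8.2 + 4.6*(-2.2) = -25.42 - (10.12) = -35.54

3.7800 - 35.5400i


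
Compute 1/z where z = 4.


|z|^2 = 16+0 = 16
1/z = (4 - 0i)/16

1/z = 0.2500 + 0i


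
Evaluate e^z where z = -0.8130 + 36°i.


e^-0.8130 = 0.4435
cos(36°) = 0.809
sin(36°) = 0.5878
Real = 0.4435*0.809 = 0.3588
Imag = 0.4435*0.5878 = 0.2607

0.3588 + 0.2607i


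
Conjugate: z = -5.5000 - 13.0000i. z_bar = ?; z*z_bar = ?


z_bar = -5.5000 + 13.0000i
z*z_bar = (-5.5)^2 + (-13)^2 = 30.25 + 169 = 199.25

z_bar = -5.5000 + 13.0000i, z*z_bar = 199.25


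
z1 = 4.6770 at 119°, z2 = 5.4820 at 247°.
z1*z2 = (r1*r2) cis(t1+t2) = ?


r = 4.6770 * 5.4820 = 25.6393
theta = 119° + 247° = 366° = 6° (mod 360)

25.6393 cis(6°)


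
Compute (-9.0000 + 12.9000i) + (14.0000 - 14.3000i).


Real: -9 + 14 = 5
Imag: 12.9 - 14.3 = -1.4

5.0000 - 1.4000i


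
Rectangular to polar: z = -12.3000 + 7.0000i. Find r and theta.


r = sqrt(151.29+49) = sqrt(200.29) = 14.1524
theta = atan2(7, -12.3) = 150.3555 degrees

r = 14.1524, theta = 150.3555 degrees


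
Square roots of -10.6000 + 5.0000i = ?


|z| = sqrt(112.36+25) = 11.7201
sqrt((|z|+a)/2) = sqrt((11.7201+(-10.6))/2) = sqrt(0.5600) = 0.7484
sqrt((|z|-a)/2) = sqrt((11.7201-(-10.6))/2) = sqrt(11.1600) = 3.3407

±(0.7484 + 3.3407i) i.e. 0.7484 + 3.3407i and -0.7484 - 3.3407i


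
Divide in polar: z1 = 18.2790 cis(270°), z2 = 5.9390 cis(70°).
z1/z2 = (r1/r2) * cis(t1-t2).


r = 18.2790 / 5.9390 = 3.0778
theta = 270° - 70° = 200° = 200° (mod 360)

3.0778 cis(200°)


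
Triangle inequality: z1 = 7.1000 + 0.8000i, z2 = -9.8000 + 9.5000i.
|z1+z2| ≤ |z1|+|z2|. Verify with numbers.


|z1| = sqrt(7.1^2 + 0.8^2) = sqrt(51.05) = 7.1449
|z2| = sqrt((-9.8)^2 + 9.5^2) = sqrt(186.29) = 13.6488
z1+z2 = -2.7000 + 10.3000i
|z1+z2| = sqrt(113.38) = 10.6480
|z1|+|z2| = 7.1449 + 13.6488 = 20.7937

|z1+z2| = 10.6480 ≤ |z1|+|z2| = 20.7937 (verified)


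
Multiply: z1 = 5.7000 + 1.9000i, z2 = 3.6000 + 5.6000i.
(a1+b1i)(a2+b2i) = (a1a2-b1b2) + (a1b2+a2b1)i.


Real = 5.7*3.6 - 1.9*5.6 = 20.52 - 10.64 = 9.88
Imag = 5.7*5.6 + 3.6*1.9 = 31.92 + 6.84 = 38.76

9.8800 + 38.7600i


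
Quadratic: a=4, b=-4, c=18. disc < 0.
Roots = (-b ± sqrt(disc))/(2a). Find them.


disc = (-4)^2 - 4*4*18 = 16 - 288 = -272
sqrt(|disc|) = sqrt(272) = 16.4924
Real part = 4/(2*4) = 0.5000
Imag part = 16.4924/(2*4) = 2.0616

0.5000 ± 2.0616i


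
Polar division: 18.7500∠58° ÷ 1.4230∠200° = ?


r = 18.7500 / 1.4230 = 13.1764
theta = 58° - 200° = -142° = 218° (mod 360)

13.1764 cis(218°)


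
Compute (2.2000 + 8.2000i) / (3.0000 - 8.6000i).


Conjugate of z2 = 3.0000 + 8.6000i
Numerator: (2.2000 + 8.2000i)(3.0000 + 8.6000i) = -63.9200 + 43.5200i
Denominator: 3^2 + (-8.6)^2 = 82.96
Result = (-63.9200 + 43.5200i)/82.96

-0.7705 + 0.5246i


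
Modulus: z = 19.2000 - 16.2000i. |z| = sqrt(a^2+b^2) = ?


|z| = sqrt(19.2^2 + (-16.2)^2) = sqrt(368.64 + 262.44) = sqrt(631.08) = 25.1213

|z| = 25.1213


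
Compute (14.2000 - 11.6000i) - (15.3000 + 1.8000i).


Real: 14.2 - 15.3 = -1.1
Imag: -11.6 - 1.8 = -13.4

-1.1000 - 13.4000i


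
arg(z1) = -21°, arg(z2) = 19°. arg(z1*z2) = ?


arg(z1*z2) = -21° + 19° = -2°
Normalized to (-180°, 180°]: -2°

-2°


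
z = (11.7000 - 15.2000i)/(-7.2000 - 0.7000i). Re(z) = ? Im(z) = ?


Multiply by conjugate: (11.7000 - 15.2000i)(-7.2000 + 0.7000i) / ((-7.2)^2 + (-0.7)^2)
Numerator real = 11.7*(-7.2) - (15.2)*(-0.7) = -73.6
Numerator imag = -15.2*(-7.2) - 11.7*(-0.7) = 117.63
Denominator = 52.33
Re(z) = -73.6/52.33 = -1.4065
Im(z) = 117.63/52.33 = 2.2479

Re(z) = -1.4065, Im(z) = 2.2479


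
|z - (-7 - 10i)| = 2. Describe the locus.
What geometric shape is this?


|z - z0| = r is a circle with center z0 and radius r.
Center = (-7, -10), radius = 2

Circle with center (-7, -10) and radius 2


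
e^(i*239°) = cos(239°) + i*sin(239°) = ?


cos(239°) = -0.5150
sin(239°) = -0.8572

e^(i*239°) = -0.5150 - 0.8572i


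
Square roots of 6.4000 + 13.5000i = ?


|z| = sqrt(40.96+182.25) = 14.9402
sqrt((|z|+a)/2) = sqrt((14.9402+6.4)/2) = sqrt(10.6701) = 3.2665
sqrt((|z|-a)/2) = sqrt((14.9402-6.4)/2) = sqrt(4.2701) = 2.0664

±(3.2665 + 2.0664i) i.e. 3.2665 + 2.0664i and -3.2665 - 2.0664i


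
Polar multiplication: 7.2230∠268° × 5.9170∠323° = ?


r = 7.2230 * 5.9170 = 42.7385
theta = 268° + 323° = 591° = 231° (mod 360)

42.7385 cis(231°)


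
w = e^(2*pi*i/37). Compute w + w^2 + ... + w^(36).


With w = e^(2*pi*i/37), all 37 of the 37th roots of unity w^0 = 1, w, ..., w^(36) sum to 0: 1 + w + ... + w^(36) = (1 - w^37)/(1 - w) = 0 since w^37 = 1, w ≠ 1.
Removing the root 1: w + w^2 + ... + w^(36) = 0 - 1 = -1

Sum = -1


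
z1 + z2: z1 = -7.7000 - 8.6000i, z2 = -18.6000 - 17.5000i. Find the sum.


Real: -7.7 - 18.6 = -26.3
Imag: -8.6 - 17.5 = -26.1

-26.3000 - 26.1000i


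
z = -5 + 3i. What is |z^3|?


|z| = sqrt(25+9) = sqrt(34) = 5.8310
|z^3| = |z|^3 = (sqrt(34))^3 = 34*sqrt(34)

|z^3| = 34*sqrt(34) ≈ 198.2524


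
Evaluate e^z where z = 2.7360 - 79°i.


e^2.7360 = 15.4252
cos(-79°) = 0.19081
sin(-79°) = -0.98163
Real = 15.4252*0.19081 = 2.9433
Imag = 15.4252*(-0.98163) = -15.1418

2.9433 - 15.1418i


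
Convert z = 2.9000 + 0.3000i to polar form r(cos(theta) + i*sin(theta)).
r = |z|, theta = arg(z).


r = sqrt(8.41+0.09) = sqrt(8.5) = 2.9155
theta = atan2(0.3, 2.9) = 5.9061 degrees

r = 2.9155, theta = 5.9061 degrees


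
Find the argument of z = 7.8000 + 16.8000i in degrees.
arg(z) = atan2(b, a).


Re = 7.8, Im = 16.8
arg = atan2(16.8, 7.8) = 65.0952 degrees

arg(z) = 65.0952 degrees


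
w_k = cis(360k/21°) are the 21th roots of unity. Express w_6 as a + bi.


Angle = 360*6/21 = 102.8571°
a = cos(102.8571°) = -0.2225
b = sin(102.8571°) = 0.9749

-0.2225 + 0.9749i


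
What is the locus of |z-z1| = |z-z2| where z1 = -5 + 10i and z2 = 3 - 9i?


Equal distances means the locus is the perpendicular bisector of z1 and z2.
Midpoint = ((-5+3)/2, (10+(-9))/2) = (-1.0000, 0.5000)

Perpendicular bisector through (-1.0000, 0.5000)


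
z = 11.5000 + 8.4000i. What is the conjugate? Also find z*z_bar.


z_bar = 11.5000 - 8.4000i
z*z_bar = 11.5^2 + 8.4^2 = 132.25 + 70.56 = 202.81

z_bar = 11.5000 - 8.4000i, z*z_bar = 202.81


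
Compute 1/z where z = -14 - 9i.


|z|^2 = 196+81 = 277
1/z = (-14 + 9i)/277

1/z = -0.0505 + 0.0325i


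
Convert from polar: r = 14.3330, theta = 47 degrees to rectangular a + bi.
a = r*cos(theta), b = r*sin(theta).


a = 14.3330*cos(47°) = 14.3330*0.682 = 9.7751
b = 14.3330*sin(47°) = 14.3330*0.731354 = 10.4825

9.7751 + 10.4825i


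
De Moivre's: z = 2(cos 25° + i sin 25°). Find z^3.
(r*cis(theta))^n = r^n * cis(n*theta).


r^3 = 2^3 = 8
n*theta = 3*25° = 75° = 75° (mod 360)
a = 8*cos(75°) = 2.0706
b = 8*sin(75°) = 7.7274

8 cis(75°) = 2.0706 + 7.7274i


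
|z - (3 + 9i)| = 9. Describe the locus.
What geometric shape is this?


|z - z0| = r is a circle with center z0 and radius r.
Center = (3, 9), radius = 9

Circle with center (3, 9) and radius 9


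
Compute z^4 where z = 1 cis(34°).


r^4 = 1^4 = 1
n*theta = 4*34° = 136° = 136° (mod 360)
a = 1*cos(136°) = -0.7193
b = 1*sin(136°) = 0.6947

1 cis(136°) = -0.7193 + 0.6947i


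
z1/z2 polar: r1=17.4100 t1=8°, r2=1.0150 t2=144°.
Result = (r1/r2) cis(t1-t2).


r = 17.4100 / 1.0150 = 17.1527
theta = 8° - 144° = -136° = 224° (mod 360)

17.1527 cis(224°)


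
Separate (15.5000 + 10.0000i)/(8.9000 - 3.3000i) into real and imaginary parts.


Multiply by conjugate: (15.5000 + 10.0000i)(8.9000 + 3.3000i) / (8.9^2 + (-3.3)^2)
Numerator real = 15.5*8.9 + 10*(-3.3) = 104.95
Numerator imag = 10*8.9 - 15.5*(-3.3) = 140.15
Denominator = 90.1
Re(z) = 104.95/90.1 = 1.1648
Im(z) = 140.15/90.1 = 1.5555

Re(z) = 1.1648, Im(z) = 1.5555


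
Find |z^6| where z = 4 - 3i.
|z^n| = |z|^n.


|z| = sqrt(16+9) = sqrt(25) = 5
|z^6| = |z|^6 = 5^6 = 15625

|z^6| = 15625


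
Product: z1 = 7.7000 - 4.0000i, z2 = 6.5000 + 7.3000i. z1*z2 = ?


Real = 7.7*6.5 - (-4)*7.3 = 50.05 - (-29.2) = 79.25
Imag = 7.7*7.3 + 6.5*(-4) = 56.21 - (26) = 30.21

79.2500 + 30.2100i


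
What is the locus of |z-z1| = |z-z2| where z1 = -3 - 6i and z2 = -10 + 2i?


Equal distances means the locus is the perpendicular bisector of z1 and z2.
Midpoint = ((-3+(-10))/2, (-6+2)/2) = (-6.5000, -2.0000)

Perpendicular bisector through (-6.5000, -2.0000)


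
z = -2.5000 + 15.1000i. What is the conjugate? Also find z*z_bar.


z_bar = -2.5000 - 15.1000i
z*z_bar = (-2.5)^2 + 15.1^2 = 6.25 + 228.01 = 234.26

z_bar = -2.5000 - 15.1000i, z*z_bar = 234.26


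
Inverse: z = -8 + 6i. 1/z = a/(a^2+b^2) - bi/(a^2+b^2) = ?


|z|^2 = 64+36 = 100
1/z = (-8 - 6i)/100

1/z = -0.0800 - 0.0600i


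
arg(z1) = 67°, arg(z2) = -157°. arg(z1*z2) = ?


arg(z1*z2) = 67° - 157° = -90°
Normalized to (-180°, 180°]: -90°

-90°
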